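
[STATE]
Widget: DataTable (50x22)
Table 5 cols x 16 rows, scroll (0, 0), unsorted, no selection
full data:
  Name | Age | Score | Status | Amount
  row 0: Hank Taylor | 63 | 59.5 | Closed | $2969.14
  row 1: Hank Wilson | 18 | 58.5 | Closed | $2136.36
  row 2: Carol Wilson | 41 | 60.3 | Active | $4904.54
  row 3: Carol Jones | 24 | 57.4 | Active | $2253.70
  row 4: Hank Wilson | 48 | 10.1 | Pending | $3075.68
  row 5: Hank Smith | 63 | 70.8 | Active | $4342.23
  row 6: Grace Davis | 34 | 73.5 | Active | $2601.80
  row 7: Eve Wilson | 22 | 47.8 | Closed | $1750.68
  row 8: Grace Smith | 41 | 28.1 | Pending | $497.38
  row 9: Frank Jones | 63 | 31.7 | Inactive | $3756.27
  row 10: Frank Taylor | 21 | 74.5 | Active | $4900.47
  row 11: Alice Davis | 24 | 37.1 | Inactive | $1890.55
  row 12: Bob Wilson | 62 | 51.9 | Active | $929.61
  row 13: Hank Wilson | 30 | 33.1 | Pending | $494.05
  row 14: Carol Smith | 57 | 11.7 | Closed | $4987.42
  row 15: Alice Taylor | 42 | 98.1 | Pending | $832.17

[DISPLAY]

Name        │Age│Score│Status  │Amount            
────────────┼───┼─────┼────────┼────────          
Hank Taylor │63 │59.5 │Closed  │$2969.14          
Hank Wilson │18 │58.5 │Closed  │$2136.36          
Carol Wilson│41 │60.3 │Active  │$4904.54          
Carol Jones │24 │57.4 │Active  │$2253.70          
Hank Wilson │48 │10.1 │Pending │$3075.68          
Hank Smith  │63 │70.8 │Active  │$4342.23          
Grace Davis │34 │73.5 │Active  │$2601.80          
Eve Wilson  │22 │47.8 │Closed  │$1750.68          
Grace Smith │41 │28.1 │Pending │$497.38           
Frank Jones │63 │31.7 │Inactive│$3756.27          
Frank Taylor│21 │74.5 │Active  │$4900.47          
Alice Davis │24 │37.1 │Inactive│$1890.55          
Bob Wilson  │62 │51.9 │Active  │$929.61           
Hank Wilson │30 │33.1 │Pending │$494.05           
Carol Smith │57 │11.7 │Closed  │$4987.42          
Alice Taylor│42 │98.1 │Pending │$832.17           
                                                  
                                                  
                                                  
                                                  


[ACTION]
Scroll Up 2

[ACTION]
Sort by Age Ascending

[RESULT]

Name        │Ag▲│Score│Status  │Amount            
────────────┼───┼─────┼────────┼────────          
Hank Wilson │18 │58.5 │Closed  │$2136.36          
Frank Taylor│21 │74.5 │Active  │$4900.47          
Eve Wilson  │22 │47.8 │Closed  │$1750.68          
Carol Jones │24 │57.4 │Active  │$2253.70          
Alice Davis │24 │37.1 │Inactive│$1890.55          
Hank Wilson │30 │33.1 │Pending │$494.05           
Grace Davis │34 │73.5 │Active  │$2601.80          
Carol Wilson│41 │60.3 │Active  │$4904.54          
Grace Smith │41 │28.1 │Pending │$497.38           
Alice Taylor│42 │98.1 │Pending │$832.17           
Hank Wilson │48 │10.1 │Pending │$3075.68          
Carol Smith │57 │11.7 │Closed  │$4987.42          
Bob Wilson  │62 │51.9 │Active  │$929.61           
Hank Taylor │63 │59.5 │Closed  │$2969.14          
Hank Smith  │63 │70.8 │Active  │$4342.23          
Frank Jones │63 │31.7 │Inactive│$3756.27          
                                                  
                                                  
                                                  
                                                  


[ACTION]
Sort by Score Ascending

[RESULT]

Name        │Age│Scor▲│Status  │Amount            
────────────┼───┼─────┼────────┼────────          
Hank Wilson │48 │10.1 │Pending │$3075.68          
Carol Smith │57 │11.7 │Closed  │$4987.42          
Grace Smith │41 │28.1 │Pending │$497.38           
Frank Jones │63 │31.7 │Inactive│$3756.27          
Hank Wilson │30 │33.1 │Pending │$494.05           
Alice Davis │24 │37.1 │Inactive│$1890.55          
Eve Wilson  │22 │47.8 │Closed  │$1750.68          
Bob Wilson  │62 │51.9 │Active  │$929.61           
Carol Jones │24 │57.4 │Active  │$2253.70          
Hank Wilson │18 │58.5 │Closed  │$2136.36          
Hank Taylor │63 │59.5 │Closed  │$2969.14          
Carol Wilson│41 │60.3 │Active  │$4904.54          
Hank Smith  │63 │70.8 │Active  │$4342.23          
Grace Davis │34 │73.5 │Active  │$2601.80          
Frank Taylor│21 │74.5 │Active  │$4900.47          
Alice Taylor│42 │98.1 │Pending │$832.17           
                                                  
                                                  
                                                  
                                                  


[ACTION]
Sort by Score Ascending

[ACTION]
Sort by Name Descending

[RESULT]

Name       ▼│Age│Score│Status  │Amount            
────────────┼───┼─────┼────────┼────────          
Hank Wilson │48 │10.1 │Pending │$3075.68          
Hank Wilson │30 │33.1 │Pending │$494.05           
Hank Wilson │18 │58.5 │Closed  │$2136.36          
Hank Taylor │63 │59.5 │Closed  │$2969.14          
Hank Smith  │63 │70.8 │Active  │$4342.23          
Grace Smith │41 │28.1 │Pending │$497.38           
Grace Davis │34 │73.5 │Active  │$2601.80          
Frank Taylor│21 │74.5 │Active  │$4900.47          
Frank Jones │63 │31.7 │Inactive│$3756.27          
Eve Wilson  │22 │47.8 │Closed  │$1750.68          
Carol Wilson│41 │60.3 │Active  │$4904.54          
Carol Smith │57 │11.7 │Closed  │$4987.42          
Carol Jones │24 │57.4 │Active  │$2253.70          
Bob Wilson  │62 │51.9 │Active  │$929.61           
Alice Taylor│42 │98.1 │Pending │$832.17           
Alice Davis │24 │37.1 │Inactive│$1890.55          
                                                  
                                                  
                                                  
                                                  


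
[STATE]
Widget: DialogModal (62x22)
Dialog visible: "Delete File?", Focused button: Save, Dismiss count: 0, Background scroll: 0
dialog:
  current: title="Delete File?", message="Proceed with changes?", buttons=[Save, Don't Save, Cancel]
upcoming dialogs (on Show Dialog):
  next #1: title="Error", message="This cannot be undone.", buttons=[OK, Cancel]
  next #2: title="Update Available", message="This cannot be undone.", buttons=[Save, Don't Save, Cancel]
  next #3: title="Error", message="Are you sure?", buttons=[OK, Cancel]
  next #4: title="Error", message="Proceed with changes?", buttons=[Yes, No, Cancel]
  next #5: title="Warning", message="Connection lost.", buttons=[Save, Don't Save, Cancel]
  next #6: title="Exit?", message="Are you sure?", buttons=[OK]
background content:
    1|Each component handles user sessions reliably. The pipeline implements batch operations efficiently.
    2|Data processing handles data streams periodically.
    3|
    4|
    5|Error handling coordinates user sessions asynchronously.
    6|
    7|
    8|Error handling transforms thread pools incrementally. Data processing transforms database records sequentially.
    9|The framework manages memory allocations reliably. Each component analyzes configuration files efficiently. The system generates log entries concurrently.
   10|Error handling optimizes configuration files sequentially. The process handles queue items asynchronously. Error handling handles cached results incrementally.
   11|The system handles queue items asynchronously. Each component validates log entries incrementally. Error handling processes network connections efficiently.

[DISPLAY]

Each component handles user sessions reliably. The pipeline im
Data processing handles data streams periodically.            
                                                              
                                                              
Error handling coordinates user sessions asynchronously.      
                                                              
                                                              
Error handling transforms thread pools incrementally. Data pro
The framework m┌──────────────────────────────┐ly. Each compon
Error handling │         Delete File?         │quentially. The
The system hand│    Proceed with changes?     │Each component 
               │ [Save]  Don't Save   Cancel  │               
               └──────────────────────────────┘               
                                                              
                                                              
                                                              
                                                              
                                                              
                                                              
                                                              
                                                              
                                                              


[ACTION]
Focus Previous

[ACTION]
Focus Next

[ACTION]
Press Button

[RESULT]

Each component handles user sessions reliably. The pipeline im
Data processing handles data streams periodically.            
                                                              
                                                              
Error handling coordinates user sessions asynchronously.      
                                                              
                                                              
Error handling transforms thread pools incrementally. Data pro
The framework manages memory allocations reliably. Each compon
Error handling optimizes configuration files sequentially. The
The system handles queue items asynchronously. Each component 
                                                              
                                                              
                                                              
                                                              
                                                              
                                                              
                                                              
                                                              
                                                              
                                                              
                                                              


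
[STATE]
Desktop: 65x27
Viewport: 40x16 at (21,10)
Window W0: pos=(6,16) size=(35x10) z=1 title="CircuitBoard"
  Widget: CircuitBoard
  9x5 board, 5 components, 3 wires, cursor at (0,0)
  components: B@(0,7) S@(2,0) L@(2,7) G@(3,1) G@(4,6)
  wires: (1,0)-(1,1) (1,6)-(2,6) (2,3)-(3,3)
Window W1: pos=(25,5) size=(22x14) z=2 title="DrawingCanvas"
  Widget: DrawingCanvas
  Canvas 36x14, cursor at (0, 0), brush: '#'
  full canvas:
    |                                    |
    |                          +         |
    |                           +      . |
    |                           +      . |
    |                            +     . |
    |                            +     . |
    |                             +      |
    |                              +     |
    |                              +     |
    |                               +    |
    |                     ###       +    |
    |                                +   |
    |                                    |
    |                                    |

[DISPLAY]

    ┃                    ┃              
    ┃                    ┃              
    ┃                    ┃              
    ┃                    ┃              
    ┃                    ┃              
    ┃                    ┃              
━━━━┃                    ┃              
    ┃                    ┃              
────┗━━━━━━━━━━━━━━━━━━━━┛              
 6 7 8             ┃                    
                  B┃                    
                   ┃                    
              ·    ┃                    
              │    ┃                    
  ·           ·   L┃                    
━━━━━━━━━━━━━━━━━━━┛                    


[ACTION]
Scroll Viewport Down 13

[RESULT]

    ┃                    ┃              
    ┃                    ┃              
    ┃                    ┃              
    ┃                    ┃              
    ┃                    ┃              
━━━━┃                    ┃              
    ┃                    ┃              
────┗━━━━━━━━━━━━━━━━━━━━┛              
 6 7 8             ┃                    
                  B┃                    
                   ┃                    
              ·    ┃                    
              │    ┃                    
  ·           ·   L┃                    
━━━━━━━━━━━━━━━━━━━┛                    
                                        


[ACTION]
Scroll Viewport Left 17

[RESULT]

                     ┃                  
                     ┃                  
                     ┃                  
                     ┃                  
                     ┃                  
  ┏━━━━━━━━━━━━━━━━━━┃                  
  ┃ CircuitBoard     ┃                  
  ┠──────────────────┗━━━━━━━━━━━━━━━━━━
  ┃   0 1 2 3 4 5 6 7 8             ┃   
  ┃0  [.]                          B┃   
  ┃                                 ┃   
  ┃1   · ─ ·                   ·    ┃   
  ┃                            │    ┃   
  ┃2   S           ·           ·   L┃   
  ┗━━━━━━━━━━━━━━━━━━━━━━━━━━━━━━━━━┛   
                                        


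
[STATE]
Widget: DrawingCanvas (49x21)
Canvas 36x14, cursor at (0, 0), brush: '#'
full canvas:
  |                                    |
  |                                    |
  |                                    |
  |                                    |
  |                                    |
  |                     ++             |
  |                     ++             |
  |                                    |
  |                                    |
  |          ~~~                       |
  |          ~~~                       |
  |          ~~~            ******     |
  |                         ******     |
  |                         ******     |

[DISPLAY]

+                                                
                                                 
                                                 
                                                 
                                                 
                     ++                          
                     ++                          
                                                 
                                                 
          ~~~                                    
          ~~~                                    
          ~~~            ******                  
                         ******                  
                         ******                  
                                                 
                                                 
                                                 
                                                 
                                                 
                                                 
                                                 


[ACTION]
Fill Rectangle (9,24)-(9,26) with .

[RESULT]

+                                                
                                                 
                                                 
                                                 
                                                 
                     ++                          
                     ++                          
                                                 
                                                 
          ~~~           ...                      
          ~~~                                    
          ~~~            ******                  
                         ******                  
                         ******                  
                                                 
                                                 
                                                 
                                                 
                                                 
                                                 
                                                 


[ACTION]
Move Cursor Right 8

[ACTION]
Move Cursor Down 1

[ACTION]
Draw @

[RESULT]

                                                 
        @                                        
                                                 
                                                 
                                                 
                     ++                          
                     ++                          
                                                 
                                                 
          ~~~           ...                      
          ~~~                                    
          ~~~            ******                  
                         ******                  
                         ******                  
                                                 
                                                 
                                                 
                                                 
                                                 
                                                 
                                                 


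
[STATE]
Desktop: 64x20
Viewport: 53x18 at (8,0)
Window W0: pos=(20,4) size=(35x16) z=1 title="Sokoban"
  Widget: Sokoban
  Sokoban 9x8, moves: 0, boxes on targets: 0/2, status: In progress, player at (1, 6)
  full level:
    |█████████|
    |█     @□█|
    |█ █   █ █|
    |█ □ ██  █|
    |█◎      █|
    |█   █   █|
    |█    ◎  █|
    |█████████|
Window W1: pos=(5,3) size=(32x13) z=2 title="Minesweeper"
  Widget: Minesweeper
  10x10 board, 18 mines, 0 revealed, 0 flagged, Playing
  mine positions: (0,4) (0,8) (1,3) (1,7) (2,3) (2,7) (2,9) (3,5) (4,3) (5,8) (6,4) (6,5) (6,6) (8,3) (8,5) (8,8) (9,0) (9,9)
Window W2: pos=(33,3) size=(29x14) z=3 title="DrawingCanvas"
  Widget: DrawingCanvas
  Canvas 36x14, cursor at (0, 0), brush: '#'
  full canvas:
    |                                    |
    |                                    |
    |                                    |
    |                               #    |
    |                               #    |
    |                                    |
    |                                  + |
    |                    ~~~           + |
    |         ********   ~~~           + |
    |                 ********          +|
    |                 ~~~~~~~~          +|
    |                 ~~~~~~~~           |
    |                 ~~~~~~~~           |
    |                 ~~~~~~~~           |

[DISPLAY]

                                                     
                                                     
                                                     
━━━━━━━━━━━━━━━━━━━━━━━━━┏━━━━━━━━━━━━━━━━━━━━━━━━━━━
inesweeper               ┃ DrawingCanvas             
─────────────────────────┠───────────────────────────
■■■■■■■■                 ┃+                          
■■■■■■■■                 ┃                           
■■■■■■■■                 ┃                           
■■■■■■■■                 ┃                           
■■■■■■■■                 ┃                           
■■■■■■■■                 ┃                           
■■■■■■■■                 ┃                           
■■■■■■■■                 ┃                    ~~~    
■■■■■■■■                 ┃         ********   ~~~    
━━━━━━━━━━━━━━━━━━━━━━━━━┃                 ********  
            ┃            ┗━━━━━━━━━━━━━━━━━━━━━━━━━━━
            ┃                                 ┃      


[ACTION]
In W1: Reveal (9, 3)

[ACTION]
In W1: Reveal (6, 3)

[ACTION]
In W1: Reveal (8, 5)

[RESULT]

                                                     
                                                     
                                                     
━━━━━━━━━━━━━━━━━━━━━━━━━┏━━━━━━━━━━━━━━━━━━━━━━━━━━━
inesweeper               ┃ DrawingCanvas             
─────────────────────────┠───────────────────────────
■■✹■■■✹■                 ┃+                          
■✹■■■✹■■                 ┃                           
■✹■■■✹■✹                 ┃                           
■■■✹■■■■                 ┃                           
■✹■■■■■■                 ┃                           
■■■■■■✹■                 ┃                           
■1✹✹✹■■■                 ┃                           
■■■■■■■■                 ┃                    ~~~    
■✹■✹■■✹■                 ┃         ********   ~~~    
━━━━━━━━━━━━━━━━━━━━━━━━━┃                 ********  
            ┃            ┗━━━━━━━━━━━━━━━━━━━━━━━━━━━
            ┃                                 ┃      


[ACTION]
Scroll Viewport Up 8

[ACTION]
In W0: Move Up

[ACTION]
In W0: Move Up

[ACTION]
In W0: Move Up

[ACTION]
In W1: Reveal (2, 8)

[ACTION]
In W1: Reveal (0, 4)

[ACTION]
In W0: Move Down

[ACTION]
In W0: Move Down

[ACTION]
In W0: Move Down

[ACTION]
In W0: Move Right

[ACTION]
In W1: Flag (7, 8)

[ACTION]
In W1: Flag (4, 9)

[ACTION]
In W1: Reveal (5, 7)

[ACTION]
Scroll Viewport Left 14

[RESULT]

                                                     
                                                     
                                                     
     ┏━━━━━━━━━━━━━━━━━━━━━━━━━━━┏━━━━━━━━━━━━━━━━━━━
     ┃ Minesweeper               ┃ DrawingCanvas     
     ┠───────────────────────────┠───────────────────
     ┃■■■■✹■■■✹■                 ┃+                  
     ┃■■■✹■■■✹■■                 ┃                   
     ┃■■■✹■■■✹■✹                 ┃                   
     ┃■■■■■✹■■■■                 ┃                   
     ┃■■■✹■■■■■■                 ┃                   
     ┃■■■■■■■■✹■                 ┃                   
     ┃■■■1✹✹✹■■■                 ┃                   
     ┃■■■■■■■■■■                 ┃                   
     ┃■■■✹■✹■■✹■                 ┃         ********  
     ┗━━━━━━━━━━━━━━━━━━━━━━━━━━━┃                 **
                    ┃            ┗━━━━━━━━━━━━━━━━━━━
                    ┃                                


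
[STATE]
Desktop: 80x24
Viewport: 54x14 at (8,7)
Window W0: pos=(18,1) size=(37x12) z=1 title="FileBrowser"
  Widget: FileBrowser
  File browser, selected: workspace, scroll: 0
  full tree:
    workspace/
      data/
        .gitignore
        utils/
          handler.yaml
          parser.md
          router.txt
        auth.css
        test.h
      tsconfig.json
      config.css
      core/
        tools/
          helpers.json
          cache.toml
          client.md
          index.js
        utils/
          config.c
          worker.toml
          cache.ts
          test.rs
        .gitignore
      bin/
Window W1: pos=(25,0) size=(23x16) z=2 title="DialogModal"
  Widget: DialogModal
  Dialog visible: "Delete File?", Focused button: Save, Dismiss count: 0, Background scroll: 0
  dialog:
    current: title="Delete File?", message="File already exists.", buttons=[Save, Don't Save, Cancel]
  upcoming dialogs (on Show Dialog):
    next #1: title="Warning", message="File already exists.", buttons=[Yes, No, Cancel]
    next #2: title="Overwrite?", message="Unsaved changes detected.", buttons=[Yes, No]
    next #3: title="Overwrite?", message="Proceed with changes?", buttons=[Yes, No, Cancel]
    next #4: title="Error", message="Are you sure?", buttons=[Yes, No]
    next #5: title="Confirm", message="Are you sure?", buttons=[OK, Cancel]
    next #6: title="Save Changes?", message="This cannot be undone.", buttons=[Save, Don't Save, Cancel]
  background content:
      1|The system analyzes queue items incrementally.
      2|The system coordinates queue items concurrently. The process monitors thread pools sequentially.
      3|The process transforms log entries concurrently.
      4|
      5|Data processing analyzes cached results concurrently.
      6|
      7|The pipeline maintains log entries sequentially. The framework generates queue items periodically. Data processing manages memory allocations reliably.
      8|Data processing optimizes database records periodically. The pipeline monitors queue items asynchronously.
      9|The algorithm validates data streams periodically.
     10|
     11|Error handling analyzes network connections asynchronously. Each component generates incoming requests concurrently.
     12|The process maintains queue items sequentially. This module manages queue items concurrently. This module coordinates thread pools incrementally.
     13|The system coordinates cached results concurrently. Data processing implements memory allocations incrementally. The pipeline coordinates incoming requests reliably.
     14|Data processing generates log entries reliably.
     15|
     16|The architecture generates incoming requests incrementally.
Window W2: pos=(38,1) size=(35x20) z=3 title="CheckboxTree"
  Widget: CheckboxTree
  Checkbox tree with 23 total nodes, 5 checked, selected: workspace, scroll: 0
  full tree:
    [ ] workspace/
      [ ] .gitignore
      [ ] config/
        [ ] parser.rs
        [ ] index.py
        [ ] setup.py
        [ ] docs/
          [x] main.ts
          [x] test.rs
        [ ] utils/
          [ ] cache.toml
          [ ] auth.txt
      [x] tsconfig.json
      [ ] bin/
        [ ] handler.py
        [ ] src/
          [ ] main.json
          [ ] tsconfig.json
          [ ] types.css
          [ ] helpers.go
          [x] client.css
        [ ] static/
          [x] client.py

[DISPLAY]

          ┃    co┃Da│  Delete ┃     [ ] parser.rs     
          ┃    [+┃  │File alre┃     [ ] index.py      
          ┃    [+┃Th│[Save]  D┃     [ ] setup.py      
          ┃      ┃Da└─────────┃     [x] docs/         
          ┃      ┃The algorith┃       [x] main.ts     
          ┗━━━━━━┃            ┃       [x] test.rs     
                 ┃Error handli┃     [ ] utils/        
                 ┃The process ┃       [ ] cache.toml  
                 ┗━━━━━━━━━━━━┃       [ ] auth.txt    
                              ┃   [x] tsconfig.json   
                              ┃   [-] bin/            
                              ┃     [ ] handler.py    
                              ┃     [-] src/          
                              ┗━━━━━━━━━━━━━━━━━━━━━━━


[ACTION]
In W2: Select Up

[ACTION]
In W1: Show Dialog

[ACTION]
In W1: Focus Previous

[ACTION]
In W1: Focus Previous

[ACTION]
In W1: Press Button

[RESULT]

          ┃    co┃Data process┃     [ ] parser.rs     
          ┃    [+┃            ┃     [ ] index.py      
          ┃    [+┃The pipeline┃     [ ] setup.py      
          ┃      ┃Data process┃     [x] docs/         
          ┃      ┃The algorith┃       [x] main.ts     
          ┗━━━━━━┃            ┃       [x] test.rs     
                 ┃Error handli┃     [ ] utils/        
                 ┃The process ┃       [ ] cache.toml  
                 ┗━━━━━━━━━━━━┃       [ ] auth.txt    
                              ┃   [x] tsconfig.json   
                              ┃   [-] bin/            
                              ┃     [ ] handler.py    
                              ┃     [-] src/          
                              ┗━━━━━━━━━━━━━━━━━━━━━━━


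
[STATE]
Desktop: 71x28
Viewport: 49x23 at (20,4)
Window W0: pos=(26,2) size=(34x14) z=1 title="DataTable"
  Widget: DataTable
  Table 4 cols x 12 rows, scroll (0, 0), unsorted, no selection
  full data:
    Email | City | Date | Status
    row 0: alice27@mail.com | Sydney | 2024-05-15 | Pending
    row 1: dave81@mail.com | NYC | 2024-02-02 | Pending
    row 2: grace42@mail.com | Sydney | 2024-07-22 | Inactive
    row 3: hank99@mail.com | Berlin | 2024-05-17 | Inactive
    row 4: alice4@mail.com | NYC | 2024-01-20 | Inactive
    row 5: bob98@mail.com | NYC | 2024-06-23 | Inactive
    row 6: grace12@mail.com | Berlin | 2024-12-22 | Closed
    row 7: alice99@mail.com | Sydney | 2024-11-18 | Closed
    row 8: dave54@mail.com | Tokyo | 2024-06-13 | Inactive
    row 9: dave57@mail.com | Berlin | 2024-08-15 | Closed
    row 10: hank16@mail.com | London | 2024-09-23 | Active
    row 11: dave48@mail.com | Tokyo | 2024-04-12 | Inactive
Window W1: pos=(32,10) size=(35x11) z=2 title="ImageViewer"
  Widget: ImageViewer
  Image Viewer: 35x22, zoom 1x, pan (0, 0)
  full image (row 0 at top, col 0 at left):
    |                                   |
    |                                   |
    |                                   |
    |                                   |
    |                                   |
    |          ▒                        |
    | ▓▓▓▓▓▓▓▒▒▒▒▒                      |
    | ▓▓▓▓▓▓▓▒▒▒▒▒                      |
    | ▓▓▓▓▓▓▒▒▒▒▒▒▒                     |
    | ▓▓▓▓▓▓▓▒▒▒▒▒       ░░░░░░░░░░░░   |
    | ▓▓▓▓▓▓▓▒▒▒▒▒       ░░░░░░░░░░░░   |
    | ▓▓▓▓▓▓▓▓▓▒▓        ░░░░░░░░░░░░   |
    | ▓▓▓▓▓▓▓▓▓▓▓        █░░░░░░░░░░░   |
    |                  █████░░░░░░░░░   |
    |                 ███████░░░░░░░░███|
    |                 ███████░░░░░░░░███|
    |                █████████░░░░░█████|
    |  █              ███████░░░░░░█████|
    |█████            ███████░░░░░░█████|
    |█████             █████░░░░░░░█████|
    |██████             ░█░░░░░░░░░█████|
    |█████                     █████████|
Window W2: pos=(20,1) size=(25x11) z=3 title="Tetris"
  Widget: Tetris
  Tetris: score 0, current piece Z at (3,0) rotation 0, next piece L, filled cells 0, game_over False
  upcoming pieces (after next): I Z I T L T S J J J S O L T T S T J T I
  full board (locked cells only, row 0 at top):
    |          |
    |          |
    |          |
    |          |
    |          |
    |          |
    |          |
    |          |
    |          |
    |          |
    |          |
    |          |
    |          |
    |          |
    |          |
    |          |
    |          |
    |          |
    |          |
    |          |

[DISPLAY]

┃          │Next:       ┃──────────────┨         
┃          │  ▒         ┃ity  │Date    ┃         
┃          │▒▒▒         ┃─────┼────────┃         
┃          │            ┃ydney│2024-05-┃         
┃          │            ┃YC   │2024-02-┃         
┃          │            ┃ydney│2024-07-┃         
┃          │Score:      ┃━━━━━━━━━━━━━━━━━━━━━┓  
┗━━━━━━━━━━━━━━━━━━━━━━━┛                     ┃  
      ┃bob98┠─────────────────────────────────┨  
      ┃grace┃                                 ┃  
      ┃alice┃                                 ┃  
      ┗━━━━━┃                                 ┃  
            ┃                                 ┃  
            ┃                                 ┃  
            ┃          ▒                      ┃  
            ┃ ▓▓▓▓▓▓▓▒▒▒▒▒                    ┃  
            ┗━━━━━━━━━━━━━━━━━━━━━━━━━━━━━━━━━┛  
                                                 
                                                 
                                                 
                                                 
                                                 
                                                 


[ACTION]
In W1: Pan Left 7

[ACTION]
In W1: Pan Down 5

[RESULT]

┃          │Next:       ┃──────────────┨         
┃          │  ▒         ┃ity  │Date    ┃         
┃          │▒▒▒         ┃─────┼────────┃         
┃          │            ┃ydney│2024-05-┃         
┃          │            ┃YC   │2024-02-┃         
┃          │            ┃ydney│2024-07-┃         
┃          │Score:      ┃━━━━━━━━━━━━━━━━━━━━━┓  
┗━━━━━━━━━━━━━━━━━━━━━━━┛                     ┃  
      ┃bob98┠─────────────────────────────────┨  
      ┃grace┃          ▒                      ┃  
      ┃alice┃ ▓▓▓▓▓▓▓▒▒▒▒▒                    ┃  
      ┗━━━━━┃ ▓▓▓▓▓▓▓▒▒▒▒▒                    ┃  
            ┃ ▓▓▓▓▓▓▒▒▒▒▒▒▒                   ┃  
            ┃ ▓▓▓▓▓▓▓▒▒▒▒▒       ░░░░░░░░░░░░ ┃  
            ┃ ▓▓▓▓▓▓▓▒▒▒▒▒       ░░░░░░░░░░░░ ┃  
            ┃ ▓▓▓▓▓▓▓▓▓▒▓        ░░░░░░░░░░░░ ┃  
            ┗━━━━━━━━━━━━━━━━━━━━━━━━━━━━━━━━━┛  
                                                 
                                                 
                                                 
                                                 
                                                 
                                                 


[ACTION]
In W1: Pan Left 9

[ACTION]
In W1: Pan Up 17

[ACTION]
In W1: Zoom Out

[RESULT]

┃          │Next:       ┃──────────────┨         
┃          │  ▒         ┃ity  │Date    ┃         
┃          │▒▒▒         ┃─────┼────────┃         
┃          │            ┃ydney│2024-05-┃         
┃          │            ┃YC   │2024-02-┃         
┃          │            ┃ydney│2024-07-┃         
┃          │Score:      ┃━━━━━━━━━━━━━━━━━━━━━┓  
┗━━━━━━━━━━━━━━━━━━━━━━━┛                     ┃  
      ┃bob98┠─────────────────────────────────┨  
      ┃grace┃                                 ┃  
      ┃alice┃                                 ┃  
      ┗━━━━━┃                                 ┃  
            ┃                                 ┃  
            ┃                                 ┃  
            ┃          ▒                      ┃  
            ┃ ▓▓▓▓▓▓▓▒▒▒▒▒                    ┃  
            ┗━━━━━━━━━━━━━━━━━━━━━━━━━━━━━━━━━┛  
                                                 
                                                 
                                                 
                                                 
                                                 
                                                 


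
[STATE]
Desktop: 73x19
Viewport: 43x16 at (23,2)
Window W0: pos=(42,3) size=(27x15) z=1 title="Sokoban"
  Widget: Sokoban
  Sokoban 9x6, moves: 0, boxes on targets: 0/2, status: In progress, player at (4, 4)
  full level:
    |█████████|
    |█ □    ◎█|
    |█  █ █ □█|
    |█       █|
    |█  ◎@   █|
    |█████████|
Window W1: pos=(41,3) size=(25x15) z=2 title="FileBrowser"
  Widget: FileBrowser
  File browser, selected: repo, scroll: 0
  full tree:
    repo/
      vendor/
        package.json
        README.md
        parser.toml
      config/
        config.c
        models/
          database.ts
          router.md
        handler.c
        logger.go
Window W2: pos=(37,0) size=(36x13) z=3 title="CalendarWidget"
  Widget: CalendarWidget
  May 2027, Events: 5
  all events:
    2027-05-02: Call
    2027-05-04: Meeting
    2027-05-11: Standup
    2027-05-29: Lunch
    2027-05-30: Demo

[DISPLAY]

              ┠────────────────────────────
              ┃             May 2027       
              ┃Mo Tu We Th Fr Sa Su        
              ┃                1  2*       
              ┃ 3  4*  5  6  7  8  9       
              ┃10 11* 12 13 14 15 16       
              ┃17 18 19 20 21 22 23        
              ┃24 25 26 27 28 29* 30*      
              ┃31                          
              ┃                            
              ┗━━━━━━━━━━━━━━━━━━━━━━━━━━━━
                  ┃                       ┃
                  ┃                       ┃
                  ┃                       ┃
                  ┃                       ┃
                  ┗━━━━━━━━━━━━━━━━━━━━━━━┛


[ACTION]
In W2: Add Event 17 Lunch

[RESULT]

              ┠────────────────────────────
              ┃             May 2027       
              ┃Mo Tu We Th Fr Sa Su        
              ┃                1  2*       
              ┃ 3  4*  5  6  7  8  9       
              ┃10 11* 12 13 14 15 16       
              ┃17* 18 19 20 21 22 23       
              ┃24 25 26 27 28 29* 30*      
              ┃31                          
              ┃                            
              ┗━━━━━━━━━━━━━━━━━━━━━━━━━━━━
                  ┃                       ┃
                  ┃                       ┃
                  ┃                       ┃
                  ┃                       ┃
                  ┗━━━━━━━━━━━━━━━━━━━━━━━┛


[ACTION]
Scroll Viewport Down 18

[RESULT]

              ┃             May 2027       
              ┃Mo Tu We Th Fr Sa Su        
              ┃                1  2*       
              ┃ 3  4*  5  6  7  8  9       
              ┃10 11* 12 13 14 15 16       
              ┃17* 18 19 20 21 22 23       
              ┃24 25 26 27 28 29* 30*      
              ┃31                          
              ┃                            
              ┗━━━━━━━━━━━━━━━━━━━━━━━━━━━━
                  ┃                       ┃
                  ┃                       ┃
                  ┃                       ┃
                  ┃                       ┃
                  ┗━━━━━━━━━━━━━━━━━━━━━━━┛
                                           
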